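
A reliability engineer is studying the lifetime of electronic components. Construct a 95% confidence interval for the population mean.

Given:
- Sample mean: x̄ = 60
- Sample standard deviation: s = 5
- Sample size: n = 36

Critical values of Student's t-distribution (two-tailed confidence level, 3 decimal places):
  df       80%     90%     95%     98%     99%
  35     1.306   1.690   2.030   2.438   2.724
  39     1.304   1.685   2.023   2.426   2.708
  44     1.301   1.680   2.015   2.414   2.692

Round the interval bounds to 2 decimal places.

The population standard deviation σ is unknown (only the sample standard deviation s is given), so use a t-interval with df = n - 1 = 36 - 1 = 35.

For 95% confidence with df = 35, t* = 2.030 (from t-table)

Standard error: SE = s/√n = 5/√36 = 0.833333

Margin of error: E = t* × SE = 2.030 × 0.833333 = 1.6917

T-interval: x̄ ± E = 60 ± 1.6917 = (58.3083, 61.6917)

Rounded to 2 decimal places:

(58.31, 61.69)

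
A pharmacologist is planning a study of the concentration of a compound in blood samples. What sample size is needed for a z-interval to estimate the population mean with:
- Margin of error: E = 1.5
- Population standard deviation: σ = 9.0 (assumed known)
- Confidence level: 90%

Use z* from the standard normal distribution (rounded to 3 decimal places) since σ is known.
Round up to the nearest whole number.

Using z* since population σ is known (z-interval formula).

For 90% confidence, z* = 1.645 (from standard normal table)

Sample size formula for z-interval: n = (z*σ/E)²

n = (1.645 × 9.0 / 1.5)²
  = (9.870000)²
  = 97.4169

Round up to the nearest whole number: n = 98

98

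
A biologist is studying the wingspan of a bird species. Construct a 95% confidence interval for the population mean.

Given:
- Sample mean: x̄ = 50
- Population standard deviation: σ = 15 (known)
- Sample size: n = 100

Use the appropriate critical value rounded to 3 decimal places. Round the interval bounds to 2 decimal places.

The population standard deviation σ is known, so use a z-interval (standard normal critical value).

For 95% confidence, z* = 1.96 (from standard normal table)

Standard error: SE = σ/√n = 15/√100 = 1.500000

Margin of error: E = z* × SE = 1.96 × 1.500000 = 2.9400

Z-interval: x̄ ± E = 50 ± 2.9400 = (47.0600, 52.9400)

Rounded to 2 decimal places:

(47.06, 52.94)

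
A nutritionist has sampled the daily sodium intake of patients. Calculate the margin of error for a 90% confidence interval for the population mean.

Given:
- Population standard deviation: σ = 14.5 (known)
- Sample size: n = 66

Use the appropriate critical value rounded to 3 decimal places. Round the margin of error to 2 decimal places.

The population standard deviation σ is known, so use the z-interval margin of error formula.

For 90% confidence, z* = 1.645 (from standard normal table)

Margin of error formula for z-interval: E = z* × σ/√n

E = 1.645 × 14.5/√66
  = 1.645 × 1.784827
  = 2.9360

Rounded to 2 decimal places:

2.94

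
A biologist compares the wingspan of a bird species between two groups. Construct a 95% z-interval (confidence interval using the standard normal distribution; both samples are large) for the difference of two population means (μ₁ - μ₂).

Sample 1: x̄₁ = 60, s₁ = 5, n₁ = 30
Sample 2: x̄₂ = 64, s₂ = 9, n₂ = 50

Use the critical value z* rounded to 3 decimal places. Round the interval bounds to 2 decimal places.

Both samples are large (n₁ = 30 ≥ 30, n₂ = 50 ≥ 30), so a z-interval for the difference of means applies.

Point estimate: x̄₁ - x̄₂ = 60 - 64 = -4

Standard error: SE = √(s₁²/n₁ + s₂²/n₂)
= √(5²/30 + 9²/50)
= √(0.833333 + 1.620000)
= 1.566312

For 95% confidence, z* = 1.96 (from standard normal table)
Margin of error: E = z* × SE = 1.96 × 1.566312 = 3.0700

Z-interval: (x̄₁ - x̄₂) ± E = -4 ± 3.0700 = (-7.0700, -0.9300)

Rounded to 2 decimal places:

(-7.07, -0.93)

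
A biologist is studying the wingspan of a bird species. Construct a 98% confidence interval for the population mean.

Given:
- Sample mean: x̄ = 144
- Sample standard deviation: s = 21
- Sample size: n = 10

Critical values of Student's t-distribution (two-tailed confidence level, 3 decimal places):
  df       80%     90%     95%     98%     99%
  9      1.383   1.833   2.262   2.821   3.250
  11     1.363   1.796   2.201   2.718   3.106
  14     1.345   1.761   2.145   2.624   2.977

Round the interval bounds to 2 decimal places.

The population standard deviation σ is unknown (only the sample standard deviation s is given), so use a t-interval with df = n - 1 = 10 - 1 = 9.

For 98% confidence with df = 9, t* = 2.821 (from t-table)

Standard error: SE = s/√n = 21/√10 = 6.640783

Margin of error: E = t* × SE = 2.821 × 6.640783 = 18.7336

T-interval: x̄ ± E = 144 ± 18.7336 = (125.2664, 162.7336)

Rounded to 2 decimal places:

(125.27, 162.73)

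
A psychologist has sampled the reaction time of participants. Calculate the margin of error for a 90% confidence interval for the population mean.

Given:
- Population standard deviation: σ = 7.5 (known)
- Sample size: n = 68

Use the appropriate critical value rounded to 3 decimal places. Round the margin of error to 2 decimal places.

The population standard deviation σ is known, so use the z-interval margin of error formula.

For 90% confidence, z* = 1.645 (from standard normal table)

Margin of error formula for z-interval: E = z* × σ/√n

E = 1.645 × 7.5/√68
  = 1.645 × 0.909509
  = 1.4961

Rounded to 2 decimal places:

1.50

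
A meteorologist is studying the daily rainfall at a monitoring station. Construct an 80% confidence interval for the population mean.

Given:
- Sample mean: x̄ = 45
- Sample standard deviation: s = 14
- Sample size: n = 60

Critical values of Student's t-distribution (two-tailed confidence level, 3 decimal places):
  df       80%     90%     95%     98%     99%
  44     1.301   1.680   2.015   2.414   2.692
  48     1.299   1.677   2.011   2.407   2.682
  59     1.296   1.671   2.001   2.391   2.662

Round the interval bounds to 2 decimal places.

The population standard deviation σ is unknown (only the sample standard deviation s is given), so use a t-interval with df = n - 1 = 60 - 1 = 59.

For 80% confidence with df = 59, t* = 1.296 (from t-table)

Standard error: SE = s/√n = 14/√60 = 1.807392

Margin of error: E = t* × SE = 1.296 × 1.807392 = 2.3424

T-interval: x̄ ± E = 45 ± 2.3424 = (42.6576, 47.3424)

Rounded to 2 decimal places:

(42.66, 47.34)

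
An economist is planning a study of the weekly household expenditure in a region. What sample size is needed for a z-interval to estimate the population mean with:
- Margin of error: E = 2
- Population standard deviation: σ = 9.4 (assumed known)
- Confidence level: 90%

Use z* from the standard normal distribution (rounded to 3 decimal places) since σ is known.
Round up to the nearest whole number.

Using z* since population σ is known (z-interval formula).

For 90% confidence, z* = 1.645 (from standard normal table)

Sample size formula for z-interval: n = (z*σ/E)²

n = (1.645 × 9.4 / 2)²
  = (7.731500)²
  = 59.7761

Round up to the nearest whole number: n = 60

60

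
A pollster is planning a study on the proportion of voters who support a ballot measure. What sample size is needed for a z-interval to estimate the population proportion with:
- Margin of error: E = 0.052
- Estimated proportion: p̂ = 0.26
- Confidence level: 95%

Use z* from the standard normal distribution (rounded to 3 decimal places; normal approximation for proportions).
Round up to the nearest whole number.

Using z* for proportion z-interval (normal approximation).

For 95% confidence, z* = 1.96 (from standard normal table)

Sample size formula for proportion z-interval: n = z*²p̂(1-p̂)/E²

n = 1.96² × 0.26 × 0.74 / 0.052²
  = 3.8416 × 0.1924 / 0.002704
  = 273.3446

Round up to the nearest whole number: n = 274

274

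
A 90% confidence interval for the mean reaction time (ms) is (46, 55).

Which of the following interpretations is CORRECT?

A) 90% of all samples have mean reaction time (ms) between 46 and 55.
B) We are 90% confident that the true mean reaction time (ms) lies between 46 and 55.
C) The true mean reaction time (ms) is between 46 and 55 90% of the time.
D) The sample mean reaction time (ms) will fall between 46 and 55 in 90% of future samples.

A confidence interval represents our confidence in the procedure, not a probability statement about the parameter.

Key concept: If we repeated this sampling process many times and computed a 90% CI each time, about 90% of those intervals would contain the true population parameter.

For this specific interval (46, 55):
- Midpoint (point estimate): 50.5
- Margin of error: 4.5

The correct interpretation is the one stating confidence that the true parameter lies in the interval — option B.

B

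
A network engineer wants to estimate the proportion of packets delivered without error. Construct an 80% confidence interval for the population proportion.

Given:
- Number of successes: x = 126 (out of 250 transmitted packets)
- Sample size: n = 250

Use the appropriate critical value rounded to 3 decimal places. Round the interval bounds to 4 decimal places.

Sample proportion: p̂ = 126/250 = 0.504000

Check conditions for normal approximation:
  np̂ = 126 ≥ 10 ✓
  n(1-p̂) = 124 ≥ 10 ✓

The sample is large enough, so use a z-interval (normal approximation) for the proportion.

For 80% confidence, z* = 1.282 (from standard normal table)

Standard error: SE = √(p̂(1-p̂)/n) = √(0.504000×0.496000/250) = 0.03162176

Margin of error: E = z* × SE = 1.282 × 0.03162176 = 0.040539

Z-interval: p̂ ± E = 0.504000 ± 0.040539 = (0.463461, 0.544539)

Rounded to 4 decimal places:

(0.4635, 0.5445)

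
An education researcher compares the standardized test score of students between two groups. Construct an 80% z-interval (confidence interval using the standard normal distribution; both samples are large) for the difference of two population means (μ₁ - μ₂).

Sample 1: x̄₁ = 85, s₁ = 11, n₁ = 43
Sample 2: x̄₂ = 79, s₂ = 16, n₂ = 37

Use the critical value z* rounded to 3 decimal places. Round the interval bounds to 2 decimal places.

Both samples are large (n₁ = 43 ≥ 30, n₂ = 37 ≥ 30), so a z-interval for the difference of means applies.

Point estimate: x̄₁ - x̄₂ = 85 - 79 = 6

Standard error: SE = √(s₁²/n₁ + s₂²/n₂)
= √(11²/43 + 16²/37)
= √(2.813953 + 6.918919)
= 3.119755

For 80% confidence, z* = 1.282 (from standard normal table)
Margin of error: E = z* × SE = 1.282 × 3.119755 = 3.9995

Z-interval: (x̄₁ - x̄₂) ± E = 6 ± 3.9995 = (2.0005, 9.9995)

Rounded to 2 decimal places:

(2.00, 10.00)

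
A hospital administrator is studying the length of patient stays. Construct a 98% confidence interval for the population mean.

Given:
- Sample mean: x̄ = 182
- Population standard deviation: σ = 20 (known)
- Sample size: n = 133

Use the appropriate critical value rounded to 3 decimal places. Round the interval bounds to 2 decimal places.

The population standard deviation σ is known, so use a z-interval (standard normal critical value).

For 98% confidence, z* = 2.326 (from standard normal table)

Standard error: SE = σ/√n = 20/√133 = 1.734220

Margin of error: E = z* × SE = 2.326 × 1.734220 = 4.0338

Z-interval: x̄ ± E = 182 ± 4.0338 = (177.9662, 186.0338)

Rounded to 2 decimal places:

(177.97, 186.03)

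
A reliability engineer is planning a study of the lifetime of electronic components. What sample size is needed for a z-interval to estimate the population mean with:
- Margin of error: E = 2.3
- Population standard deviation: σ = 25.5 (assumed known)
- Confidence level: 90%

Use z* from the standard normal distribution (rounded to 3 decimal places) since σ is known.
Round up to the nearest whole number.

Using z* since population σ is known (z-interval formula).

For 90% confidence, z* = 1.645 (from standard normal table)

Sample size formula for z-interval: n = (z*σ/E)²

n = (1.645 × 25.5 / 2.3)²
  = (18.238043)²
  = 332.6262

Round up to the nearest whole number: n = 333

333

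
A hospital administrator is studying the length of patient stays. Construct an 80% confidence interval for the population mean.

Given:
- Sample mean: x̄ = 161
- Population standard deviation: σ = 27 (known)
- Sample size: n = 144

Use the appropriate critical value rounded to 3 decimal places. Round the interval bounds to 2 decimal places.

The population standard deviation σ is known, so use a z-interval (standard normal critical value).

For 80% confidence, z* = 1.282 (from standard normal table)

Standard error: SE = σ/√n = 27/√144 = 2.250000

Margin of error: E = z* × SE = 1.282 × 2.250000 = 2.8845

Z-interval: x̄ ± E = 161 ± 2.8845 = (158.1155, 163.8845)

Rounded to 2 decimal places:

(158.12, 163.88)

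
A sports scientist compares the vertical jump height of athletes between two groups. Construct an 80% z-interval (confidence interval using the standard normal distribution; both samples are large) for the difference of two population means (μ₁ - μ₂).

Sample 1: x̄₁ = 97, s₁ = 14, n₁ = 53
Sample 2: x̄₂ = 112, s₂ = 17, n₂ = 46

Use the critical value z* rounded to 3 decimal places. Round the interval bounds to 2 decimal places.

Both samples are large (n₁ = 53 ≥ 30, n₂ = 46 ≥ 30), so a z-interval for the difference of means applies.

Point estimate: x̄₁ - x̄₂ = 97 - 112 = -15

Standard error: SE = √(s₁²/n₁ + s₂²/n₂)
= √(14²/53 + 17²/46)
= √(3.698113 + 6.282609)
= 3.159228

For 80% confidence, z* = 1.282 (from standard normal table)
Margin of error: E = z* × SE = 1.282 × 3.159228 = 4.0501

Z-interval: (x̄₁ - x̄₂) ± E = -15 ± 4.0501 = (-19.0501, -10.9499)

Rounded to 2 decimal places:

(-19.05, -10.95)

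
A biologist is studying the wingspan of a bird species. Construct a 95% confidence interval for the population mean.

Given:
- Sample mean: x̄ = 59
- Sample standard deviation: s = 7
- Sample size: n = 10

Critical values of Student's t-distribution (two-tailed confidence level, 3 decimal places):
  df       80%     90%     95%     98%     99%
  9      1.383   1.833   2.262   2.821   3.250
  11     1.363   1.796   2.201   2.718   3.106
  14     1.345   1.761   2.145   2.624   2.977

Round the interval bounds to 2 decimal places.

The population standard deviation σ is unknown (only the sample standard deviation s is given), so use a t-interval with df = n - 1 = 10 - 1 = 9.

For 95% confidence with df = 9, t* = 2.262 (from t-table)

Standard error: SE = s/√n = 7/√10 = 2.213594

Margin of error: E = t* × SE = 2.262 × 2.213594 = 5.0072

T-interval: x̄ ± E = 59 ± 5.0072 = (53.9928, 64.0072)

Rounded to 2 decimal places:

(53.99, 64.01)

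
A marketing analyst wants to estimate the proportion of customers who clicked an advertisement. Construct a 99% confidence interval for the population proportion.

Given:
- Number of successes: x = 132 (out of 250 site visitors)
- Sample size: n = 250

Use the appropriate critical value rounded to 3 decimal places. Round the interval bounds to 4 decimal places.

Sample proportion: p̂ = 132/250 = 0.528000

Check conditions for normal approximation:
  np̂ = 132 ≥ 10 ✓
  n(1-p̂) = 118 ≥ 10 ✓

The sample is large enough, so use a z-interval (normal approximation) for the proportion.

For 99% confidence, z* = 2.576 (from standard normal table)

Standard error: SE = √(p̂(1-p̂)/n) = √(0.528000×0.472000/250) = 0.03157315

Margin of error: E = z* × SE = 2.576 × 0.03157315 = 0.081332

Z-interval: p̂ ± E = 0.528000 ± 0.081332 = (0.446668, 0.609332)

Rounded to 4 decimal places:

(0.4467, 0.6093)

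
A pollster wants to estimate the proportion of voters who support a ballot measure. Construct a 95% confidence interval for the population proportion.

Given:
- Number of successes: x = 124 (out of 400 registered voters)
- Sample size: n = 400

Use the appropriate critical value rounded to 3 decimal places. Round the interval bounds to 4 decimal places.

Sample proportion: p̂ = 124/400 = 0.310000

Check conditions for normal approximation:
  np̂ = 124 ≥ 10 ✓
  n(1-p̂) = 276 ≥ 10 ✓

The sample is large enough, so use a z-interval (normal approximation) for the proportion.

For 95% confidence, z* = 1.96 (from standard normal table)

Standard error: SE = √(p̂(1-p̂)/n) = √(0.310000×0.690000/400) = 0.02312466

Margin of error: E = z* × SE = 1.96 × 0.02312466 = 0.045324

Z-interval: p̂ ± E = 0.310000 ± 0.045324 = (0.264676, 0.355324)

Rounded to 4 decimal places:

(0.2647, 0.3553)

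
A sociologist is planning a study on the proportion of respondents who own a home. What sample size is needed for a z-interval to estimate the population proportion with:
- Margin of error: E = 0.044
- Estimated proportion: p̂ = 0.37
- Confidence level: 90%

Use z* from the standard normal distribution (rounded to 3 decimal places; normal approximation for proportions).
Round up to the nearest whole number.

Using z* for proportion z-interval (normal approximation).

For 90% confidence, z* = 1.645 (from standard normal table)

Sample size formula for proportion z-interval: n = z*²p̂(1-p̂)/E²

n = 1.645² × 0.37 × 0.63 / 0.044²
  = 2.706025 × 0.2331 / 0.001936
  = 325.8132

Round up to the nearest whole number: n = 326

326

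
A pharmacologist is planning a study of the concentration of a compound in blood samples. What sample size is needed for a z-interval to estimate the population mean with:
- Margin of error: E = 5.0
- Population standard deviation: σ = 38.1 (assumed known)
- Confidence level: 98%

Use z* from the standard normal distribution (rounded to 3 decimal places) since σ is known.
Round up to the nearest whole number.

Using z* since population σ is known (z-interval formula).

For 98% confidence, z* = 2.326 (from standard normal table)

Sample size formula for z-interval: n = (z*σ/E)²

n = (2.326 × 38.1 / 5.0)²
  = (17.724120)²
  = 314.1444

Round up to the nearest whole number: n = 315

315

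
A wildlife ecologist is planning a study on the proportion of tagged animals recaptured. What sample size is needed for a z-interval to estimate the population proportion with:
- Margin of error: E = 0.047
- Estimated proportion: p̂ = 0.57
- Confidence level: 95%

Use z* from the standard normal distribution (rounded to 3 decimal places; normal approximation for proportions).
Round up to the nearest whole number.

Using z* for proportion z-interval (normal approximation).

For 95% confidence, z* = 1.96 (from standard normal table)

Sample size formula for proportion z-interval: n = z*²p̂(1-p̂)/E²

n = 1.96² × 0.57 × 0.43 / 0.047²
  = 3.8416 × 0.2451 / 0.002209
  = 426.2454

Round up to the nearest whole number: n = 427

427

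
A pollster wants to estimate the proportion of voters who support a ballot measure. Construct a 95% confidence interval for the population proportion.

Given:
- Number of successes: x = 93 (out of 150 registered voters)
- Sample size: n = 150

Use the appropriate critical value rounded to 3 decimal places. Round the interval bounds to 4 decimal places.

Sample proportion: p̂ = 93/150 = 0.620000

Check conditions for normal approximation:
  np̂ = 93 ≥ 10 ✓
  n(1-p̂) = 57 ≥ 10 ✓

The sample is large enough, so use a z-interval (normal approximation) for the proportion.

For 95% confidence, z* = 1.96 (from standard normal table)

Standard error: SE = √(p̂(1-p̂)/n) = √(0.620000×0.380000/150) = 0.03963164

Margin of error: E = z* × SE = 1.96 × 0.03963164 = 0.077678

Z-interval: p̂ ± E = 0.620000 ± 0.077678 = (0.542322, 0.697678)

Rounded to 4 decimal places:

(0.5423, 0.6977)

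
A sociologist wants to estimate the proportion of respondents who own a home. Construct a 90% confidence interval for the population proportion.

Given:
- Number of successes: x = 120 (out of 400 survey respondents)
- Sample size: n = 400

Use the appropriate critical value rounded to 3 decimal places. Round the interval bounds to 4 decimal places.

Sample proportion: p̂ = 120/400 = 0.300000

Check conditions for normal approximation:
  np̂ = 120 ≥ 10 ✓
  n(1-p̂) = 280 ≥ 10 ✓

The sample is large enough, so use a z-interval (normal approximation) for the proportion.

For 90% confidence, z* = 1.645 (from standard normal table)

Standard error: SE = √(p̂(1-p̂)/n) = √(0.300000×0.700000/400) = 0.02291288

Margin of error: E = z* × SE = 1.645 × 0.02291288 = 0.037692

Z-interval: p̂ ± E = 0.300000 ± 0.037692 = (0.262308, 0.337692)

Rounded to 4 decimal places:

(0.2623, 0.3377)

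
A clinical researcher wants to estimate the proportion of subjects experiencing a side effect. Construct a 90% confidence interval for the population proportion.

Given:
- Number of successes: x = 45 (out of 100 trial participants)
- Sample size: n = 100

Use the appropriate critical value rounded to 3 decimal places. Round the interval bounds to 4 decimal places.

Sample proportion: p̂ = 45/100 = 0.450000

Check conditions for normal approximation:
  np̂ = 45 ≥ 10 ✓
  n(1-p̂) = 55 ≥ 10 ✓

The sample is large enough, so use a z-interval (normal approximation) for the proportion.

For 90% confidence, z* = 1.645 (from standard normal table)

Standard error: SE = √(p̂(1-p̂)/n) = √(0.450000×0.550000/100) = 0.04974937

Margin of error: E = z* × SE = 1.645 × 0.04974937 = 0.081838

Z-interval: p̂ ± E = 0.450000 ± 0.081838 = (0.368162, 0.531838)

Rounded to 4 decimal places:

(0.3682, 0.5318)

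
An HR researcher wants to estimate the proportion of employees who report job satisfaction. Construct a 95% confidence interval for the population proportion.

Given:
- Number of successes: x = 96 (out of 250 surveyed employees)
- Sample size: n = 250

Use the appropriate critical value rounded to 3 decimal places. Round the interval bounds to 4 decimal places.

Sample proportion: p̂ = 96/250 = 0.384000

Check conditions for normal approximation:
  np̂ = 96 ≥ 10 ✓
  n(1-p̂) = 154 ≥ 10 ✓

The sample is large enough, so use a z-interval (normal approximation) for the proportion.

For 95% confidence, z* = 1.96 (from standard normal table)

Standard error: SE = √(p̂(1-p̂)/n) = √(0.384000×0.616000/250) = 0.03075997

Margin of error: E = z* × SE = 1.96 × 0.03075997 = 0.060290

Z-interval: p̂ ± E = 0.384000 ± 0.060290 = (0.323710, 0.444290)

Rounded to 4 decimal places:

(0.3237, 0.4443)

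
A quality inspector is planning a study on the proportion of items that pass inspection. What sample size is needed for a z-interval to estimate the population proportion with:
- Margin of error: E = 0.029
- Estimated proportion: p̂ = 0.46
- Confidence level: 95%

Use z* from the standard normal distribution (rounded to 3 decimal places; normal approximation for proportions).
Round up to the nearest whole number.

Using z* for proportion z-interval (normal approximation).

For 95% confidence, z* = 1.96 (from standard normal table)

Sample size formula for proportion z-interval: n = z*²p̂(1-p̂)/E²

n = 1.96² × 0.46 × 0.54 / 0.029²
  = 3.8416 × 0.2484 / 0.000841
  = 1134.6652

Round up to the nearest whole number: n = 1135

1135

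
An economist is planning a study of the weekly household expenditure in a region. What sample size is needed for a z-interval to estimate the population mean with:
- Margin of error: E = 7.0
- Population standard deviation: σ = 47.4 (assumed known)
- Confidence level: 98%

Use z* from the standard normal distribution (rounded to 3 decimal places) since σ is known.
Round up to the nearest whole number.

Using z* since population σ is known (z-interval formula).

For 98% confidence, z* = 2.326 (from standard normal table)

Sample size formula for z-interval: n = (z*σ/E)²

n = (2.326 × 47.4 / 7.0)²
  = (15.750343)²
  = 248.0733

Round up to the nearest whole number: n = 249

249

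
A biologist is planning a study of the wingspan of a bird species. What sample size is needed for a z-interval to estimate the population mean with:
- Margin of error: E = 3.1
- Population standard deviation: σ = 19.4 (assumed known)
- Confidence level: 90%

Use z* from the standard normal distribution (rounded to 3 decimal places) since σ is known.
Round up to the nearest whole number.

Using z* since population σ is known (z-interval formula).

For 90% confidence, z* = 1.645 (from standard normal table)

Sample size formula for z-interval: n = (z*σ/E)²

n = (1.645 × 19.4 / 3.1)²
  = (10.294516)²
  = 105.9771

Round up to the nearest whole number: n = 106

106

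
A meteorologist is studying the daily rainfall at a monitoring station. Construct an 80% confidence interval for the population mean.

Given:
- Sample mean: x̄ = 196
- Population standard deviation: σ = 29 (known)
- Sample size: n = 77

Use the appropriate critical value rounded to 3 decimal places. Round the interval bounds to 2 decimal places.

The population standard deviation σ is known, so use a z-interval (standard normal critical value).

For 80% confidence, z* = 1.282 (from standard normal table)

Standard error: SE = σ/√n = 29/√77 = 3.304857

Margin of error: E = z* × SE = 1.282 × 3.304857 = 4.2368

Z-interval: x̄ ± E = 196 ± 4.2368 = (191.7632, 200.2368)

Rounded to 2 decimal places:

(191.76, 200.24)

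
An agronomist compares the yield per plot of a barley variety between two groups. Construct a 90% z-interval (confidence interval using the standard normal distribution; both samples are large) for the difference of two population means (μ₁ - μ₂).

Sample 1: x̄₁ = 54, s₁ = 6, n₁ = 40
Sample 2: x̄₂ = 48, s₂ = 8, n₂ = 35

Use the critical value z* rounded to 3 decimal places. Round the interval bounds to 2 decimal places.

Both samples are large (n₁ = 40 ≥ 30, n₂ = 35 ≥ 30), so a z-interval for the difference of means applies.

Point estimate: x̄₁ - x̄₂ = 54 - 48 = 6

Standard error: SE = √(s₁²/n₁ + s₂²/n₂)
= √(6²/40 + 8²/35)
= √(0.900000 + 1.828571)
= 1.651839

For 90% confidence, z* = 1.645 (from standard normal table)
Margin of error: E = z* × SE = 1.645 × 1.651839 = 2.7173

Z-interval: (x̄₁ - x̄₂) ± E = 6 ± 2.7173 = (3.2827, 8.7173)

Rounded to 2 decimal places:

(3.28, 8.72)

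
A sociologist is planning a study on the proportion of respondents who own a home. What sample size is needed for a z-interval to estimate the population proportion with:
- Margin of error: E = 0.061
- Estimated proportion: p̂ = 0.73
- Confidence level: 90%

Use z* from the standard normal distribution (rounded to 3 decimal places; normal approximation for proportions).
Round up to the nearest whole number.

Using z* for proportion z-interval (normal approximation).

For 90% confidence, z* = 1.645 (from standard normal table)

Sample size formula for proportion z-interval: n = z*²p̂(1-p̂)/E²

n = 1.645² × 0.73 × 0.27 / 0.061²
  = 2.706025 × 0.1971 / 0.003721
  = 143.3371

Round up to the nearest whole number: n = 144

144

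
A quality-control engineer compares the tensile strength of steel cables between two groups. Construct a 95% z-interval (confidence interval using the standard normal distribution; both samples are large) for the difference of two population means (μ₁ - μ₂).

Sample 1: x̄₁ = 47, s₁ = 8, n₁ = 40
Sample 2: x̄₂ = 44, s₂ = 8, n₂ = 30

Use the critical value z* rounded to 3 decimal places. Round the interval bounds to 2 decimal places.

Both samples are large (n₁ = 40 ≥ 30, n₂ = 30 ≥ 30), so a z-interval for the difference of means applies.

Point estimate: x̄₁ - x̄₂ = 47 - 44 = 3

Standard error: SE = √(s₁²/n₁ + s₂²/n₂)
= √(8²/40 + 8²/30)
= √(1.600000 + 2.133333)
= 1.932184

For 95% confidence, z* = 1.96 (from standard normal table)
Margin of error: E = z* × SE = 1.96 × 1.932184 = 3.7871

Z-interval: (x̄₁ - x̄₂) ± E = 3 ± 3.7871 = (-0.7871, 6.7871)

Rounded to 2 decimal places:

(-0.79, 6.79)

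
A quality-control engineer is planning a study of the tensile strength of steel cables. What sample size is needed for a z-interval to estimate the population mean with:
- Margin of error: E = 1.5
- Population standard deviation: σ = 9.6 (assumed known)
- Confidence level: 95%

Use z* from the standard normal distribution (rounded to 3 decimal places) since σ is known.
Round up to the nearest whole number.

Using z* since population σ is known (z-interval formula).

For 95% confidence, z* = 1.96 (from standard normal table)

Sample size formula for z-interval: n = (z*σ/E)²

n = (1.96 × 9.6 / 1.5)²
  = (12.544000)²
  = 157.3519

Round up to the nearest whole number: n = 158

158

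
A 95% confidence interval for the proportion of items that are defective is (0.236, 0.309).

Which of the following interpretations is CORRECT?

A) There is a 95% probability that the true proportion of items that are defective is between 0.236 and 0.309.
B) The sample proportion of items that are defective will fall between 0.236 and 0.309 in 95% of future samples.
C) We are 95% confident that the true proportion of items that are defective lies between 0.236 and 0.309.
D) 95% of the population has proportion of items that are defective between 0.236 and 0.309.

A confidence interval represents our confidence in the procedure, not a probability statement about the parameter.

Key concept: If we repeated this sampling process many times and computed a 95% CI each time, about 95% of those intervals would contain the true population parameter.

For this specific interval (0.236, 0.309):
- Midpoint (point estimate): 0.2725
- Margin of error: 0.0365

The correct interpretation is the one stating confidence that the true parameter lies in the interval — option C.

C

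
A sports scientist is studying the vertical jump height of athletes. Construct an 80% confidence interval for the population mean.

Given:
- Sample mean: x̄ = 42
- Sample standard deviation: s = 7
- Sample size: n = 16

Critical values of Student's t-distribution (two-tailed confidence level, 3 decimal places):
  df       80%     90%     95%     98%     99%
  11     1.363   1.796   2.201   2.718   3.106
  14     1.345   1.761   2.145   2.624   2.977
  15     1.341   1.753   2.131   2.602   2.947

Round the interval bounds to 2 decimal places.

The population standard deviation σ is unknown (only the sample standard deviation s is given), so use a t-interval with df = n - 1 = 16 - 1 = 15.

For 80% confidence with df = 15, t* = 1.341 (from t-table)

Standard error: SE = s/√n = 7/√16 = 1.750000

Margin of error: E = t* × SE = 1.341 × 1.750000 = 2.3468

T-interval: x̄ ± E = 42 ± 2.3468 = (39.6532, 44.3468)

Rounded to 2 decimal places:

(39.65, 44.35)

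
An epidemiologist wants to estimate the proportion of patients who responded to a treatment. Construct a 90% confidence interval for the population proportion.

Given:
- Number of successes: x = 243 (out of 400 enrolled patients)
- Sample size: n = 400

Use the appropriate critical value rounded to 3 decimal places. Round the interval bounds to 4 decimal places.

Sample proportion: p̂ = 243/400 = 0.607500

Check conditions for normal approximation:
  np̂ = 243 ≥ 10 ✓
  n(1-p̂) = 157 ≥ 10 ✓

The sample is large enough, so use a z-interval (normal approximation) for the proportion.

For 90% confidence, z* = 1.645 (from standard normal table)

Standard error: SE = √(p̂(1-p̂)/n) = √(0.607500×0.392500/400) = 0.02441535

Margin of error: E = z* × SE = 1.645 × 0.02441535 = 0.040163

Z-interval: p̂ ± E = 0.607500 ± 0.040163 = (0.567337, 0.647663)

Rounded to 4 decimal places:

(0.5673, 0.6477)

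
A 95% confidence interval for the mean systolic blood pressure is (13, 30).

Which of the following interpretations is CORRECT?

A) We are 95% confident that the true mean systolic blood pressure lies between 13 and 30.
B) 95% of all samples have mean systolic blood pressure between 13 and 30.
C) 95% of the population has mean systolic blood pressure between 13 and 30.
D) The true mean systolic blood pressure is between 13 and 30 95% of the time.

A confidence interval represents our confidence in the procedure, not a probability statement about the parameter.

Key concept: If we repeated this sampling process many times and computed a 95% CI each time, about 95% of those intervals would contain the true population parameter.

For this specific interval (13, 30):
- Midpoint (point estimate): 21.5
- Margin of error: 8.5

The correct interpretation is the one stating confidence that the true parameter lies in the interval — option A.

A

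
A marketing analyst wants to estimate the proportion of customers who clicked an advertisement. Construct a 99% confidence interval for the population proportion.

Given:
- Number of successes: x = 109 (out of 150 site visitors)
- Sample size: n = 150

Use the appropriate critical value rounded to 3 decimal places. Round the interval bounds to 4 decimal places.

Sample proportion: p̂ = 109/150 = 0.726667

Check conditions for normal approximation:
  np̂ = 109 ≥ 10 ✓
  n(1-p̂) = 41 ≥ 10 ✓

The sample is large enough, so use a z-interval (normal approximation) for the proportion.

For 99% confidence, z* = 2.576 (from standard normal table)

Standard error: SE = √(p̂(1-p̂)/n) = √(0.726667×0.273333/150) = 0.03638885

Margin of error: E = z* × SE = 2.576 × 0.03638885 = 0.093738

Z-interval: p̂ ± E = 0.726667 ± 0.093738 = (0.632929, 0.820404)

Rounded to 4 decimal places:

(0.6329, 0.8204)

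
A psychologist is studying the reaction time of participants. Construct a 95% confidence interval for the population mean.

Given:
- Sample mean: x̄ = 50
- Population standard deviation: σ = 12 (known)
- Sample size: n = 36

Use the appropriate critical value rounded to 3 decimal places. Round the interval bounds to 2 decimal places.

The population standard deviation σ is known, so use a z-interval (standard normal critical value).

For 95% confidence, z* = 1.96 (from standard normal table)

Standard error: SE = σ/√n = 12/√36 = 2.000000

Margin of error: E = z* × SE = 1.96 × 2.000000 = 3.9200

Z-interval: x̄ ± E = 50 ± 3.9200 = (46.0800, 53.9200)

Rounded to 2 decimal places:

(46.08, 53.92)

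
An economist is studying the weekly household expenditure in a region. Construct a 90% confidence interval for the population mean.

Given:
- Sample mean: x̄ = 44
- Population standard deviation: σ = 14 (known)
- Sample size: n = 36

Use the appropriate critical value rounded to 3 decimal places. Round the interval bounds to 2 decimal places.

The population standard deviation σ is known, so use a z-interval (standard normal critical value).

For 90% confidence, z* = 1.645 (from standard normal table)

Standard error: SE = σ/√n = 14/√36 = 2.333333

Margin of error: E = z* × SE = 1.645 × 2.333333 = 3.8383

Z-interval: x̄ ± E = 44 ± 3.8383 = (40.1617, 47.8383)

Rounded to 2 decimal places:

(40.16, 47.84)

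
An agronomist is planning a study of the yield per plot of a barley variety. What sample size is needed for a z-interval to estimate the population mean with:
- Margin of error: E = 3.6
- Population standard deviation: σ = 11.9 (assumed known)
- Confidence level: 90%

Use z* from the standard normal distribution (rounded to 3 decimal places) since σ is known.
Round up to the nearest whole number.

Using z* since population σ is known (z-interval formula).

For 90% confidence, z* = 1.645 (from standard normal table)

Sample size formula for z-interval: n = (z*σ/E)²

n = (1.645 × 11.9 / 3.6)²
  = (5.437639)²
  = 29.5679

Round up to the nearest whole number: n = 30

30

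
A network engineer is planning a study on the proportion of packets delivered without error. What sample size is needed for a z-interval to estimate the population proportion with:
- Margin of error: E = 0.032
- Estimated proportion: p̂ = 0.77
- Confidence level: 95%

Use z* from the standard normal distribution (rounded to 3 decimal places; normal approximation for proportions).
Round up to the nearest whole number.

Using z* for proportion z-interval (normal approximation).

For 95% confidence, z* = 1.96 (from standard normal table)

Sample size formula for proportion z-interval: n = z*²p̂(1-p̂)/E²

n = 1.96² × 0.77 × 0.23 / 0.032²
  = 3.8416 × 0.1771 / 0.001024
  = 664.4017

Round up to the nearest whole number: n = 665

665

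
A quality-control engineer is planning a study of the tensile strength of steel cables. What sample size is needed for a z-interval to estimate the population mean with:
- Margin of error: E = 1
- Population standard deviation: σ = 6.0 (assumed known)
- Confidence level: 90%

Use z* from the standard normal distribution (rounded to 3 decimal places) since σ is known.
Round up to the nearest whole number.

Using z* since population σ is known (z-interval formula).

For 90% confidence, z* = 1.645 (from standard normal table)

Sample size formula for z-interval: n = (z*σ/E)²

n = (1.645 × 6.0 / 1)²
  = (9.870000)²
  = 97.4169

Round up to the nearest whole number: n = 98

98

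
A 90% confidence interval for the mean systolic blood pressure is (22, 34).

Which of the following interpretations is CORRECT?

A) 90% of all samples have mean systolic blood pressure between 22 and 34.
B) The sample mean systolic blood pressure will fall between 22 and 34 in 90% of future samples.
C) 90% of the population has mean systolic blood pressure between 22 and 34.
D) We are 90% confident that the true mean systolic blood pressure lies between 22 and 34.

A confidence interval represents our confidence in the procedure, not a probability statement about the parameter.

Key concept: If we repeated this sampling process many times and computed a 90% CI each time, about 90% of those intervals would contain the true population parameter.

For this specific interval (22, 34):
- Midpoint (point estimate): 28
- Margin of error: 6

The correct interpretation is the one stating confidence that the true parameter lies in the interval — option D.

D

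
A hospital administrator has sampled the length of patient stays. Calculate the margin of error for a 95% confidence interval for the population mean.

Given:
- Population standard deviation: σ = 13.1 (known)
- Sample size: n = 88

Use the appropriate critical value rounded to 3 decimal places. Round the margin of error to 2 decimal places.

The population standard deviation σ is known, so use the z-interval margin of error formula.

For 95% confidence, z* = 1.96 (from standard normal table)

Margin of error formula for z-interval: E = z* × σ/√n

E = 1.96 × 13.1/√88
  = 1.96 × 1.396465
  = 2.7371

Rounded to 2 decimal places:

2.74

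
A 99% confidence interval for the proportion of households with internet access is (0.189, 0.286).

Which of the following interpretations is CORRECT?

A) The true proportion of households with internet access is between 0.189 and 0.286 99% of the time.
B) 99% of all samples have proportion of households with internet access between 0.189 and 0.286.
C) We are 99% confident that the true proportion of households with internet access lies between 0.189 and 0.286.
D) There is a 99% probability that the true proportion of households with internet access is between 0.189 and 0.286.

A confidence interval represents our confidence in the procedure, not a probability statement about the parameter.

Key concept: If we repeated this sampling process many times and computed a 99% CI each time, about 99% of those intervals would contain the true population parameter.

For this specific interval (0.189, 0.286):
- Midpoint (point estimate): 0.2375
- Margin of error: 0.0485

The correct interpretation is the one stating confidence that the true parameter lies in the interval — option C.

C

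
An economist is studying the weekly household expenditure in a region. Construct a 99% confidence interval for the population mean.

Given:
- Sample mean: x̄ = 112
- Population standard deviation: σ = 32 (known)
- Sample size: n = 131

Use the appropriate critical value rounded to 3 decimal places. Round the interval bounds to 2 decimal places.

The population standard deviation σ is known, so use a z-interval (standard normal critical value).

For 99% confidence, z* = 2.576 (from standard normal table)

Standard error: SE = σ/√n = 32/√131 = 2.795853

Margin of error: E = z* × SE = 2.576 × 2.795853 = 7.2021

Z-interval: x̄ ± E = 112 ± 7.2021 = (104.7979, 119.2021)

Rounded to 2 decimal places:

(104.80, 119.20)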